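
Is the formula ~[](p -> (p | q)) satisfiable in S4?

1. ~[](p -> (p | q)), u
2. ~(p -> (p | q)), v   [~[]-rule on 1: fresh world v, uRv]
3. p, v   [~->-rule on 2]
4. ~(p | q), v   [~->-rule on 2]
5. ~p, v   [~|-rule on 4]
6. ~q, v   [~|-rule on 4]
Accessibility: uRu, uRv, vRv
Branch closes: p and ~p both at v.
Every branch closes; the branch above is one of them.

Unsatisfiable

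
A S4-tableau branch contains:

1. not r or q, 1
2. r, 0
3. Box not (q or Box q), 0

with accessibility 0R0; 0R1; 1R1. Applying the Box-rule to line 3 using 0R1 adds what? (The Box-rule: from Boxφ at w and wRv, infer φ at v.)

not (q or Box q), 1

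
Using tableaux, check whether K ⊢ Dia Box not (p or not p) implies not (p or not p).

Tableau for the negation not (Dia Box not (p or not p) implies not (p or not p)):
1. not (Dia Box not (p or not p) implies not (p or not p)), w0
2. Dia Box not (p or not p), w0
3. p or not p, w0
4. not p, w0
5. Box not (p or not p), w1
Accessibility: w0Rw1
The negation has an open branch (countermodel exists).

No, not valid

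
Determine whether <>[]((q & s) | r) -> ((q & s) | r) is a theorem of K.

No, not valid

Tableau for the negation ~(<>[]((q & s) | r) -> ((q & s) | r)):
1. ~(<>[]((q & s) | r) -> ((q & s) | r)), u
2. <>[]((q & s) | r), u
3. ~((q & s) | r), u
4. ~(q & s), u
5. ~r, u
6. ~s, u
7. []((q & s) | r), v
Accessibility: uRv
The negation has an open branch (countermodel exists).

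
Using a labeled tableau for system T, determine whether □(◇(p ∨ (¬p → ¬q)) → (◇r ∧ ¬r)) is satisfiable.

Satisfiable

1. □(◇(p ∨ (¬p → ¬q)) → (◇r ∧ ¬r)), 0
2. ◇(p ∨ (¬p → ¬q)) → (◇r ∧ ¬r), 0   [□-rule on 1 via 0R0]
3. ◇r ∧ ¬r, 0   [→-rule on 2 (branches; this branch)]
4. ◇r, 0   [∧-rule on 3]
5. ¬r, 0   [∧-rule on 3]
6. r, 1   [◇-rule on 4: fresh world 1, 0R1]
7. ◇(p ∨ (¬p → ¬q)) → (◇r ∧ ¬r), 1   [□-rule on 1 via 0R1]
8. ¬◇(p ∨ (¬p → ¬q)), 1   [→-rule on 7 (branches; this branch)]
9. ¬(p ∨ (¬p → ¬q)), 1   [¬◇-rule on 8 via 1R1]
10. ¬p, 1   [¬∨-rule on 9]
11. ¬(¬p → ¬q), 1   [¬∨-rule on 9]
12. q, 1   [¬→-rule on 11]
Accessibility: 0R0, 0R1, 1R1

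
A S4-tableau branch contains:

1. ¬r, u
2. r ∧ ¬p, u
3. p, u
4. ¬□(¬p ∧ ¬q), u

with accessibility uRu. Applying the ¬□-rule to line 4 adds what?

a fresh world v with uRv, and ¬(¬p ∧ ¬q) at v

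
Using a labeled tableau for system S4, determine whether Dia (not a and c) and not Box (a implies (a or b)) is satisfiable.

Unsatisfiable (every branch closes)

1. Dia (not a and c) and not Box (a implies (a or b)), 0
2. Dia (not a and c), 0
3. not Box (a implies (a or b)), 0
4. not a and c, 1
5. not a, 1
6. c, 1
7. not (a implies (a or b)), 2
8. a, 2
9. not (a or b), 2
10. not a, 2
11. not b, 2
Accessibility: 0R0, 0R1, 0R2, 1R1, 2R2
Branch closes: a and not a both at 2.
(One branch shown.) All branches close.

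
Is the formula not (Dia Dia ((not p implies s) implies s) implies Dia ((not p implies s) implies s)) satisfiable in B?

1. not (Dia Dia ((not p implies s) implies s) implies Dia ((not p implies s) implies s)), 0
2. Dia Dia ((not p implies s) implies s), 0
3. not Dia ((not p implies s) implies s), 0
4. not ((not p implies s) implies s), 0
5. not p implies s, 0
6. not s, 0
7. p, 0
8. Dia ((not p implies s) implies s), 1
9. not ((not p implies s) implies s), 1
10. not p implies s, 1
11. not s, 1
12. p, 1
13. (not p implies s) implies s, 2
14. s, 2
Accessibility: 0R0, 0R1, 1R0, 1R1, 1R2, 2R1, 2R2

Yes, satisfiable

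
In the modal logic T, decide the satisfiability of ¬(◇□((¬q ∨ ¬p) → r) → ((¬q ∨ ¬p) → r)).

Satisfiable (open branch found)

1. ¬(◇□((¬q ∨ ¬p) → r) → ((¬q ∨ ¬p) → r)), w0
2. ◇□((¬q ∨ ¬p) → r), w0
3. ¬((¬q ∨ ¬p) → r), w0
4. ¬q ∨ ¬p, w0
5. ¬r, w0
6. ¬p, w0
7. □((¬q ∨ ¬p) → r), w1
8. (¬q ∨ ¬p) → r, w1
9. r, w1
Accessibility: w0Rw0, w0Rw1, w1Rw1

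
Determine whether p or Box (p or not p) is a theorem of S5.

Valid in S5

Tableau for the negation not (p or Box (p or not p)):
1. not (p or Box (p or not p)), w0
2. not p, w0
3. not Box (p or not p), w0
4. not (p or not p), w1
5. not p, w1
6. p, w1
Accessibility: w0Rw0, w0Rw1, w1Rw0, w1Rw1
Branch closes: p and not p both at w1.
Every branch of the negation's tableau closes; the branch above is one of them.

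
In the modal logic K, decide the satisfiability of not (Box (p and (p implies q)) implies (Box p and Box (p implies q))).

1. not (Box (p and (p implies q)) implies (Box p and Box (p implies q))), 0
2. Box (p and (p implies q)), 0   [neg-implies-rule on 1]
3. not (Box p and Box (p implies q)), 0   [neg-implies-rule on 1]
4. not Box (p implies q), 0   [neg-and-rule on 3 (branches; this branch)]
5. not (p implies q), 1   [neg-Box-rule on 4: fresh world 1, 0R1]
6. p, 1   [neg-implies-rule on 5]
7. not q, 1   [neg-implies-rule on 5]
8. p and (p implies q), 1   [Box-rule on 2 via 0R1]
9. p implies q, 1   [and-rule on 8]
10. q, 1   [implies-rule on 9 (branches; this branch)]
Accessibility: 0R1
Branch closes: q and not q both at 1.
Every branch closes; the branch above is one of them.

Unsatisfiable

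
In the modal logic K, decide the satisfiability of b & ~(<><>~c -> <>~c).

1. b & ~(<><>~c -> <>~c), u
2. b, u
3. ~(<><>~c -> <>~c), u
4. <><>~c, u
5. ~<>~c, u
6. <>~c, v
7. c, v
8. ~c, w
Accessibility: uRv, vRw

Satisfiable (open branch found)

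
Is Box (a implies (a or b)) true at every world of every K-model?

Yes, valid

Tableau for the negation not Box (a implies (a or b)):
1. not Box (a implies (a or b)), 0
2. not (a implies (a or b)), 1
3. a, 1
4. not (a or b), 1
5. not a, 1
6. not b, 1
Accessibility: 0R1
Branch closes: a and not a both at 1.
All branches of the negation close; one closing branch shown above.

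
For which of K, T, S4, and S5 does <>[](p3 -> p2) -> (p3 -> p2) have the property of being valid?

S5-tableau for the negation ~(<>[](p3 -> p2) -> (p3 -> p2)):
1. ~(<>[](p3 -> p2) -> (p3 -> p2)), u
2. <>[](p3 -> p2), u   [~->-rule on 1]
3. ~(p3 -> p2), u   [~->-rule on 1]
4. p3, u   [~->-rule on 3]
5. ~p2, u   [~->-rule on 3]
6. [](p3 -> p2), v   [<>-rule on 2: fresh world v, uRv]
7. p3 -> p2, u   [[]-rule on 6 via vRu]
8. p3 -> p2, v   [[]-rule on 6 via vRv]
9. p2, u   [->-rule on 7 (branches; this branch)]
Accessibility: uRu, uRv, vRu, vRv
Branch closes: p2 and ~p2 both at u.
Every branch closes (one shown): valid in S5.
S4-tableau for the negation ~(<>[](p3 -> p2) -> (p3 -> p2)):
1. ~(<>[](p3 -> p2) -> (p3 -> p2)), u
2. <>[](p3 -> p2), u   [~->-rule on 1]
3. ~(p3 -> p2), u   [~->-rule on 1]
4. p3, u   [~->-rule on 3]
5. ~p2, u   [~->-rule on 3]
6. [](p3 -> p2), v   [<>-rule on 2: fresh world v, uRv]
7. p3 -> p2, v   [[]-rule on 6 via vRv]
8. p2, v   [->-rule on 7 (branches; this branch)]
Accessibility: uRu, uRv, vRv
Complete open branch: countermodel on an S4-frame, so not valid in S4, nor in K, T (the same frame is also a K-frame and a T-frame).

S5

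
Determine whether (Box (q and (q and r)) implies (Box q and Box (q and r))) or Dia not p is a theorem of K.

Tableau for the negation not ((Box (q and (q and r)) implies (Box q and Box (q and r))) or Dia not p):
1. not ((Box (q and (q and r)) implies (Box q and Box (q and r))) or Dia not p), w0
2. not (Box (q and (q and r)) implies (Box q and Box (q and r))), w0
3. not Dia not p, w0
4. Box (q and (q and r)), w0
5. not (Box q and Box (q and r)), w0
6. not Box (q and r), w0
7. not (q and r), w1
8. p, w1
9. q and (q and r), w1
10. q, w1
11. q and r, w1
12. r, w1
13. not r, w1
Accessibility: w0Rw1
Branch closes: r and not r both at w1.
Every branch of the negation's tableau closes; the branch above is one of them.

Valid in K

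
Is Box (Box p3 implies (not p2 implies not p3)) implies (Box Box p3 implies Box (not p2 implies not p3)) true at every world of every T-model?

Tableau for the negation not (Box (Box p3 implies (not p2 implies not p3)) implies (Box Box p3 implies Box (not p2 implies not p3))):
1. not (Box (Box p3 implies (not p2 implies not p3)) implies (Box Box p3 implies Box (not p2 implies not p3))), w0
2. Box (Box p3 implies (not p2 implies not p3)), w0   [neg-implies-rule on 1]
3. not (Box Box p3 implies Box (not p2 implies not p3)), w0   [neg-implies-rule on 1]
4. Box Box p3, w0   [neg-implies-rule on 3]
5. not Box (not p2 implies not p3), w0   [neg-implies-rule on 3]
6. Box p3 implies (not p2 implies not p3), w0   [Box-rule on 2 via w0Rw0]
7. Box p3, w0   [Box-rule on 4 via w0Rw0]
8. p3, w0   [Box-rule on 7 via w0Rw0]
9. not Box p3, w0   [implies-rule on 6 (branches; this branch)]
10. not (not p2 implies not p3), w1   [neg-Box-rule on 5: fresh world w1, w0Rw1]
11. not p2, w1   [neg-implies-rule on 10]
12. p3, w1   [neg-implies-rule on 10]
13. Box p3 implies (not p2 implies not p3), w1   [Box-rule on 2 via w0Rw1]
14. Box p3, w1   [Box-rule on 4 via w0Rw1]
15. not Box p3, w1   [implies-rule on 13 (branches; this branch)]
16. not p3, w2   [neg-Box-rule on 9: fresh world w2, w0Rw2]
17. Box p3 implies (not p2 implies not p3), w2   [Box-rule on 2 via w0Rw2]
18. Box p3, w2   [Box-rule on 4 via w0Rw2]
19. p3, w2   [Box-rule on 7 via w0Rw2]
Accessibility: w0Rw0, w0Rw1, w0Rw2, w1Rw1, w2Rw2
Branch closes: p3 and not p3 both at w2.
Every branch of the negation's tableau closes; the branch above is one of them.

Yes, valid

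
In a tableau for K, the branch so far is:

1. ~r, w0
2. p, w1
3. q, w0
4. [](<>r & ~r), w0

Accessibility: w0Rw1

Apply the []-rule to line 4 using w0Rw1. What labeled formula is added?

<>r & ~r, w1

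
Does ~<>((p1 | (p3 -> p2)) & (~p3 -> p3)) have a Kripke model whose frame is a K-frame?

Yes, satisfiable

1. ~<>((p1 | (p3 -> p2)) & (~p3 -> p3)), 0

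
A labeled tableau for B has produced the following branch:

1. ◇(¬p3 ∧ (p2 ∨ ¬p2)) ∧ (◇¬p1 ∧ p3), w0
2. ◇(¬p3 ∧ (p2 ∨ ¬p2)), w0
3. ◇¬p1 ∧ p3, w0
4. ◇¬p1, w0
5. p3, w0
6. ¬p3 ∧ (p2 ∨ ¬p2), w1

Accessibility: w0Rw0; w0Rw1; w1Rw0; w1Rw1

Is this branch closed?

Open

There is no literal clash: for every atom and world, at most one sign appears.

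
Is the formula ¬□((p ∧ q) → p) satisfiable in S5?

Unsatisfiable

1. ¬□((p ∧ q) → p), 0
2. ¬((p ∧ q) → p), 1   [¬□-rule on 1: fresh world 1, 0R1]
3. p ∧ q, 1   [¬→-rule on 2]
4. ¬p, 1   [¬→-rule on 2]
5. p, 1   [∧-rule on 3]
6. q, 1   [∧-rule on 3]
Accessibility: 0R0, 0R1, 1R0, 1R1
Branch closes: p and ¬p both at 1.
(One branch shown.) All branches close.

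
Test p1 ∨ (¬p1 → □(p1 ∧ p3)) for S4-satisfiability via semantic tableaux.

Satisfiable

1. p1 ∨ (¬p1 → □(p1 ∧ p3)), u
2. ¬p1 → □(p1 ∧ p3), u
3. □(p1 ∧ p3), u
4. p1 ∧ p3, u
5. p1, u
6. p3, u
Accessibility: uRu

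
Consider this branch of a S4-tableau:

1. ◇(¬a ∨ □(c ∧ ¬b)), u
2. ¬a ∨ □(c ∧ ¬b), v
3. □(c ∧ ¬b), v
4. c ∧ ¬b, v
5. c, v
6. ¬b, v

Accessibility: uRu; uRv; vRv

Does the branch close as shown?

No, open

No atom appears with both signs at the same world.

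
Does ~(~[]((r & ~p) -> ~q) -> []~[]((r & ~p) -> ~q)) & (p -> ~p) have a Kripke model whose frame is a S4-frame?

Satisfiable

1. ~(~[]((r & ~p) -> ~q) -> []~[]((r & ~p) -> ~q)) & (p -> ~p), 0
2. ~(~[]((r & ~p) -> ~q) -> []~[]((r & ~p) -> ~q)), 0   [&-rule on 1]
3. p -> ~p, 0   [&-rule on 1]
4. ~[]((r & ~p) -> ~q), 0   [~->-rule on 2]
5. ~[]~[]((r & ~p) -> ~q), 0   [~->-rule on 2]
6. ~p, 0   [->-rule on 3 (branches; this branch)]
7. ~((r & ~p) -> ~q), 1   [~[]-rule on 4: fresh world 1, 0R1]
8. r & ~p, 1   [~->-rule on 7]
9. q, 1   [~->-rule on 7]
10. r, 1   [&-rule on 8]
11. ~p, 1   [&-rule on 8]
12. []((r & ~p) -> ~q), 2   [~[]-rule on 5: fresh world 2, 0R2]
13. (r & ~p) -> ~q, 2   [[]-rule on 12 via 2R2]
14. ~q, 2   [->-rule on 13 (branches; this branch)]
Accessibility: 0R0, 0R1, 0R2, 1R1, 2R2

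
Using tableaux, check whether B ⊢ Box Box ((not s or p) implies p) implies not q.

Tableau for the negation not (Box Box ((not s or p) implies p) implies not q):
1. not (Box Box ((not s or p) implies p) implies not q), u
2. Box Box ((not s or p) implies p), u   [neg-implies-rule on 1]
3. q, u   [neg-implies-rule on 1]
4. Box ((not s or p) implies p), u   [Box-rule on 2 via uRu]
5. (not s or p) implies p, u   [Box-rule on 4 via uRu]
6. p, u   [implies-rule on 5 (branches; this branch)]
Accessibility: uRu
The negation has an open branch (countermodel exists).

Invalid (countermodel exists)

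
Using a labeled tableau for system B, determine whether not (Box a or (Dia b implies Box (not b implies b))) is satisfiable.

1. not (Box a or (Dia b implies Box (not b implies b))), w0
2. not Box a, w0
3. not (Dia b implies Box (not b implies b)), w0
4. Dia b, w0
5. not Box (not b implies b), w0
6. not a, w1
7. b, w2
8. not (not b implies b), w3
9. not b, w3
Accessibility: w0Rw0, w0Rw1, w0Rw2, w0Rw3, w1Rw0, w1Rw1, w2Rw0, w2Rw2, w3Rw0, w3Rw3

Satisfiable (open branch found)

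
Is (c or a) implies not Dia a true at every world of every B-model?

Tableau for the negation not ((c or a) implies not Dia a):
1. not ((c or a) implies not Dia a), 0
2. c or a, 0
3. Dia a, 0
4. a, 0
5. a, 1
Accessibility: 0R0, 0R1, 1R0, 1R1
The negation has an open branch (countermodel exists).

Not valid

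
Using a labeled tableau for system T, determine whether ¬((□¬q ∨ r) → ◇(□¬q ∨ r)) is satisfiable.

Unsatisfiable

1. ¬((□¬q ∨ r) → ◇(□¬q ∨ r)), w0
2. □¬q ∨ r, w0   [¬→-rule on 1]
3. ¬◇(□¬q ∨ r), w0   [¬→-rule on 1]
4. ¬(□¬q ∨ r), w0   [¬◇-rule on 3 via w0Rw0]
5. ¬□¬q, w0   [¬∨-rule on 4]
6. ¬r, w0   [¬∨-rule on 4]
7. □¬q, w0   [∨-rule on 2 (branches; this branch)]
8. ¬q, w0   [□-rule on 7 via w0Rw0]
9. q, w1   [¬□-rule on 5: fresh world w1, w0Rw1]
10. ¬(□¬q ∨ r), w1   [¬◇-rule on 3 via w0Rw1]
11. ¬□¬q, w1   [¬∨-rule on 10]
12. ¬r, w1   [¬∨-rule on 10]
13. ¬q, w1   [□-rule on 7 via w0Rw1]
Accessibility: w0Rw0, w0Rw1, w1Rw1
Branch closes: q and ¬q both at w1.
Every branch closes; the branch above is one of them.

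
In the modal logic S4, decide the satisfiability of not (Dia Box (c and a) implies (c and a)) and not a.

1. not (Dia Box (c and a) implies (c and a)) and not a, w0
2. not (Dia Box (c and a) implies (c and a)), w0   [and-rule on 1]
3. not a, w0   [and-rule on 1]
4. Dia Box (c and a), w0   [neg-implies-rule on 2]
5. not (c and a), w0   [neg-implies-rule on 2]
6. Box (c and a), w1   [Dia-rule on 4: fresh world w1, w0Rw1]
7. c and a, w1   [Box-rule on 6 via w1Rw1]
8. c, w1   [and-rule on 7]
9. a, w1   [and-rule on 7]
Accessibility: w0Rw0, w0Rw1, w1Rw1

Satisfiable (open branch found)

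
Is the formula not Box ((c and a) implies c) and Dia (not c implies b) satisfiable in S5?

No, unsatisfiable

1. not Box ((c and a) implies c) and Dia (not c implies b), 0
2. not Box ((c and a) implies c), 0
3. Dia (not c implies b), 0
4. not ((c and a) implies c), 1
5. c and a, 1
6. not c, 1
7. c, 1
8. a, 1
Accessibility: 0R0, 0R1, 1R0, 1R1
Branch closes: c and not c both at 1.
(One branch shown.) All branches close.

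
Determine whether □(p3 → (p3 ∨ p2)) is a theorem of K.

Tableau for the negation ¬□(p3 → (p3 ∨ p2)):
1. ¬□(p3 → (p3 ∨ p2)), u
2. ¬(p3 → (p3 ∨ p2)), v
3. p3, v
4. ¬(p3 ∨ p2), v
5. ¬p3, v
6. ¬p2, v
Accessibility: uRv
Branch closes: p3 and ¬p3 both at v.
All branches of the negation close; one closing branch shown above.

Yes, valid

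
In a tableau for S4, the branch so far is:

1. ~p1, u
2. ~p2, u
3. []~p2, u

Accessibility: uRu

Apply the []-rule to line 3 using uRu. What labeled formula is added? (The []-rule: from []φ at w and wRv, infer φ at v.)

~p2, u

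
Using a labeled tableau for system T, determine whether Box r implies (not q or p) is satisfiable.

1. Box r implies (not q or p), w0
2. not q or p, w0   [implies-rule on 1 (branches; this branch)]
3. p, w0   [or-rule on 2 (branches; this branch)]
Accessibility: w0Rw0

Yes, satisfiable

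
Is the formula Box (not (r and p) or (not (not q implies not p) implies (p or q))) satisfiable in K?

Satisfiable (open branch found)

1. Box (not (r and p) or (not (not q implies not p) implies (p or q))), 0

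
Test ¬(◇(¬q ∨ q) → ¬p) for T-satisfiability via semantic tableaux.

1. ¬(◇(¬q ∨ q) → ¬p), u
2. ◇(¬q ∨ q), u
3. p, u
4. ¬q ∨ q, v
5. q, v
Accessibility: uRu, uRv, vRv

Satisfiable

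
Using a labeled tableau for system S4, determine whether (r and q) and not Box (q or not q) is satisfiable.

Unsatisfiable

1. (r and q) and not Box (q or not q), w0
2. r and q, w0
3. not Box (q or not q), w0
4. r, w0
5. q, w0
6. not (q or not q), w1
7. not q, w1
8. q, w1
Accessibility: w0Rw0, w0Rw1, w1Rw1
Branch closes: q and not q both at w1.
(One branch shown.) All branches close.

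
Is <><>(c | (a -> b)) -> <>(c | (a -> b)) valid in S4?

Tableau for the negation ~(<><>(c | (a -> b)) -> <>(c | (a -> b))):
1. ~(<><>(c | (a -> b)) -> <>(c | (a -> b))), u
2. <><>(c | (a -> b)), u   [~->-rule on 1]
3. ~<>(c | (a -> b)), u   [~->-rule on 1]
4. ~(c | (a -> b)), u   [~<>-rule on 3 via uRu]
5. ~c, u   [~|-rule on 4]
6. ~(a -> b), u   [~|-rule on 4]
7. a, u   [~->-rule on 6]
8. ~b, u   [~->-rule on 6]
9. <>(c | (a -> b)), v   [<>-rule on 2: fresh world v, uRv]
10. ~(c | (a -> b)), v   [~<>-rule on 3 via uRv]
11. ~c, v   [~|-rule on 10]
12. ~(a -> b), v   [~|-rule on 10]
13. a, v   [~->-rule on 12]
14. ~b, v   [~->-rule on 12]
15. c | (a -> b), w   [<>-rule on 9: fresh world w, vRw]
16. ~(c | (a -> b)), w   [~<>-rule on 3 via uRw]
17. ~c, w   [~|-rule on 16]
18. ~(a -> b), w   [~|-rule on 16]
19. a, w   [~->-rule on 18]
20. ~b, w   [~->-rule on 18]
21. a -> b, w   [|-rule on 15 (branches; this branch)]
22. b, w   [->-rule on 21 (branches; this branch)]
Accessibility: uRu, uRv, uRw, vRv, vRw, wRw
Branch closes: b and ~b both at w.
Every branch of the negation's tableau closes; the branch above is one of them.

Valid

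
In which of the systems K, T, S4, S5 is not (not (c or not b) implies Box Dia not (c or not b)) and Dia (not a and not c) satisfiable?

K, T, S4

S5-tableau for the formula:
1. not (not (c or not b) implies Box Dia not (c or not b)) and Dia (not a and not c), w0
2. not (not (c or not b) implies Box Dia not (c or not b)), w0
3. Dia (not a and not c), w0
4. not (c or not b), w0
5. not Box Dia not (c or not b), w0
6. not c, w0
7. b, w0
8. not a and not c, w1
9. not a, w1
10. not c, w1
11. not Dia not (c or not b), w2
12. c or not b, w0
13. c or not b, w1
14. c or not b, w2
15. not b, w0
Accessibility: w0Rw0, w0Rw1, w0Rw2, w1Rw0, w1Rw1, w1Rw2, w2Rw0, w2Rw1, w2Rw2
Branch closes: b and not b both at w0.
Every branch closes (one shown): unsatisfiable in S5.
S4-tableau for the formula:
1. not (not (c or not b) implies Box Dia not (c or not b)) and Dia (not a and not c), w0
2. not (not (c or not b) implies Box Dia not (c or not b)), w0
3. Dia (not a and not c), w0
4. not (c or not b), w0
5. not Box Dia not (c or not b), w0
6. not c, w0
7. b, w0
8. not a and not c, w1
9. not a, w1
10. not c, w1
11. not Dia not (c or not b), w2
12. c or not b, w2
13. not b, w2
Accessibility: w0Rw0, w0Rw1, w0Rw2, w1Rw1, w2Rw2
Complete open branch: satisfiable in S4, hence also in K, T (this S4-model is also a K-model and a T-model).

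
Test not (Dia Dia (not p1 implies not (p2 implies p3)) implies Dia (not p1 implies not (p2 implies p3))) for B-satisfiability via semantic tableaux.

1. not (Dia Dia (not p1 implies not (p2 implies p3)) implies Dia (not p1 implies not (p2 implies p3))), w0
2. Dia Dia (not p1 implies not (p2 implies p3)), w0   [neg-implies-rule on 1]
3. not Dia (not p1 implies not (p2 implies p3)), w0   [neg-implies-rule on 1]
4. not (not p1 implies not (p2 implies p3)), w0   [neg-Dia-rule on 3 via w0Rw0]
5. not p1, w0   [neg-implies-rule on 4]
6. p2 implies p3, w0   [neg-implies-rule on 4]
7. p3, w0   [implies-rule on 6 (branches; this branch)]
8. Dia (not p1 implies not (p2 implies p3)), w1   [Dia-rule on 2: fresh world w1, w0Rw1]
9. not (not p1 implies not (p2 implies p3)), w1   [neg-Dia-rule on 3 via w0Rw1]
10. not p1, w1   [neg-implies-rule on 9]
11. p2 implies p3, w1   [neg-implies-rule on 9]
12. p3, w1   [implies-rule on 11 (branches; this branch)]
13. not p1 implies not (p2 implies p3), w2   [Dia-rule on 8: fresh world w2, w1Rw2]
14. not (p2 implies p3), w2   [implies-rule on 13 (branches; this branch)]
15. p2, w2   [neg-implies-rule on 14]
16. not p3, w2   [neg-implies-rule on 14]
Accessibility: w0Rw0, w0Rw1, w1Rw0, w1Rw1, w1Rw2, w2Rw1, w2Rw2

Satisfiable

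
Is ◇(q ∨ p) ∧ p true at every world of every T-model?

Tableau for the negation ¬(◇(q ∨ p) ∧ p):
1. ¬(◇(q ∨ p) ∧ p), 0
2. ¬p, 0   [¬∧-rule on 1 (branches; this branch)]
Accessibility: 0R0
The negation has an open branch (countermodel exists).

No, not valid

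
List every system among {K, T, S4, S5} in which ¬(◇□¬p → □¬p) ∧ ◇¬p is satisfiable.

K, T, S4

S5-tableau for the formula:
1. ¬(◇□¬p → □¬p) ∧ ◇¬p, 0
2. ¬(◇□¬p → □¬p), 0   [∧-rule on 1]
3. ◇¬p, 0   [∧-rule on 1]
4. ◇□¬p, 0   [¬→-rule on 2]
5. ¬□¬p, 0   [¬→-rule on 2]
6. ¬p, 1   [◇-rule on 3: fresh world 1, 0R1]
7. □¬p, 2   [◇-rule on 4: fresh world 2, 0R2]
8. ¬p, 0   [□-rule on 7 via 2R0]
9. ¬p, 2   [□-rule on 7 via 2R2]
10. p, 3   [¬□-rule on 5: fresh world 3, 0R3]
11. ¬p, 3   [□-rule on 7 via 2R3]
Accessibility: 0R0, 0R1, 0R2, 0R3, 1R0, 1R1, 1R2, 1R3, 2R0, 2R1, 2R2, 2R3, 3R0, 3R1, 3R2, 3R3
Branch closes: p and ¬p both at 3.
Every branch closes (one shown): unsatisfiable in S5.
S4-tableau for the formula:
1. ¬(◇□¬p → □¬p) ∧ ◇¬p, 0
2. ¬(◇□¬p → □¬p), 0   [∧-rule on 1]
3. ◇¬p, 0   [∧-rule on 1]
4. ◇□¬p, 0   [¬→-rule on 2]
5. ¬□¬p, 0   [¬→-rule on 2]
6. ¬p, 1   [◇-rule on 3: fresh world 1, 0R1]
7. □¬p, 2   [◇-rule on 4: fresh world 2, 0R2]
8. ¬p, 2   [□-rule on 7 via 2R2]
9. p, 3   [¬□-rule on 5: fresh world 3, 0R3]
Accessibility: 0R0, 0R1, 0R2, 0R3, 1R1, 2R2, 3R3
Complete open branch: satisfiable in S4, hence also in K, T (this S4-model is also a K-model and a T-model).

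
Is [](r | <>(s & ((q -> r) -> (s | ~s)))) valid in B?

Tableau for the negation ~[](r | <>(s & ((q -> r) -> (s | ~s)))):
1. ~[](r | <>(s & ((q -> r) -> (s | ~s)))), w0
2. ~(r | <>(s & ((q -> r) -> (s | ~s)))), w1
3. ~r, w1
4. ~<>(s & ((q -> r) -> (s | ~s))), w1
5. ~(s & ((q -> r) -> (s | ~s))), w0
6. ~(s & ((q -> r) -> (s | ~s))), w1
7. ~s, w0
8. ~s, w1
Accessibility: w0Rw0, w0Rw1, w1Rw0, w1Rw1
The negation has an open branch (countermodel exists).

Invalid (countermodel exists)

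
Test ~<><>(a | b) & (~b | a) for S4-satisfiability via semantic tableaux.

Satisfiable (open branch found)

1. ~<><>(a | b) & (~b | a), u
2. ~<><>(a | b), u
3. ~b | a, u
4. ~<>(a | b), u
5. ~(a | b), u
6. ~a, u
7. ~b, u
Accessibility: uRu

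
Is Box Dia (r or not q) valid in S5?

Invalid (countermodel exists)

Tableau for the negation not Box Dia (r or not q):
1. not Box Dia (r or not q), w0
2. not Dia (r or not q), w1
3. not (r or not q), w0
4. not r, w0
5. q, w0
6. not (r or not q), w1
7. not r, w1
8. q, w1
Accessibility: w0Rw0, w0Rw1, w1Rw0, w1Rw1
The negation has an open branch (countermodel exists).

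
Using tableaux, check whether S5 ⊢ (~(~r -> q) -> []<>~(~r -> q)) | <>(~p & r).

Tableau for the negation ~((~(~r -> q) -> []<>~(~r -> q)) | <>(~p & r)):
1. ~((~(~r -> q) -> []<>~(~r -> q)) | <>(~p & r)), u
2. ~(~(~r -> q) -> []<>~(~r -> q)), u
3. ~<>(~p & r), u
4. ~(~r -> q), u
5. ~[]<>~(~r -> q), u
6. ~r, u
7. ~q, u
8. ~(~p & r), u
9. ~<>~(~r -> q), v
10. ~(~p & r), v
11. ~r -> q, u
12. ~r -> q, v
13. ~r, v
14. q, u
Accessibility: uRu, uRv, vRu, vRv
Branch closes: q and ~q both at u.
All branches of the negation close; one closing branch shown above.

Valid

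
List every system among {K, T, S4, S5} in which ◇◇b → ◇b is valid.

S4, S5

S4-tableau for the negation ¬(◇◇b → ◇b):
1. ¬(◇◇b → ◇b), 0
2. ◇◇b, 0   [¬→-rule on 1]
3. ¬◇b, 0   [¬→-rule on 1]
4. ¬b, 0   [¬◇-rule on 3 via 0R0]
5. ◇b, 1   [◇-rule on 2: fresh world 1, 0R1]
6. ¬b, 1   [¬◇-rule on 3 via 0R1]
7. b, 2   [◇-rule on 5: fresh world 2, 1R2]
8. ¬b, 2   [¬◇-rule on 3 via 0R2]
Accessibility: 0R0, 0R1, 0R2, 1R1, 1R2, 2R2
Branch closes: b and ¬b both at 2.
Every branch closes (one shown): valid in S4, hence also in S5 (every theorem of S4 is a theorem of S5).
T-tableau for the negation ¬(◇◇b → ◇b):
1. ¬(◇◇b → ◇b), 0
2. ◇◇b, 0   [¬→-rule on 1]
3. ¬◇b, 0   [¬→-rule on 1]
4. ¬b, 0   [¬◇-rule on 3 via 0R0]
5. ◇b, 1   [◇-rule on 2: fresh world 1, 0R1]
6. ¬b, 1   [¬◇-rule on 3 via 0R1]
7. b, 2   [◇-rule on 5: fresh world 2, 1R2]
Accessibility: 0R0, 0R1, 1R1, 1R2, 2R2
Complete open branch: countermodel on a T-frame, so not valid in T, nor in K (the same frame is also a K-frame).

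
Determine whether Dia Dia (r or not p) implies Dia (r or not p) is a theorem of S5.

Yes, valid

Tableau for the negation not (Dia Dia (r or not p) implies Dia (r or not p)):
1. not (Dia Dia (r or not p) implies Dia (r or not p)), w0
2. Dia Dia (r or not p), w0   [neg-implies-rule on 1]
3. not Dia (r or not p), w0   [neg-implies-rule on 1]
4. not (r or not p), w0   [neg-Dia-rule on 3 via w0Rw0]
5. not r, w0   [neg-or-rule on 4]
6. p, w0   [neg-or-rule on 4]
7. Dia (r or not p), w1   [Dia-rule on 2: fresh world w1, w0Rw1]
8. not (r or not p), w1   [neg-Dia-rule on 3 via w0Rw1]
9. not r, w1   [neg-or-rule on 8]
10. p, w1   [neg-or-rule on 8]
11. r or not p, w2   [Dia-rule on 7: fresh world w2, w1Rw2]
12. not (r or not p), w2   [neg-Dia-rule on 3 via w0Rw2]
13. not r, w2   [neg-or-rule on 12]
14. p, w2   [neg-or-rule on 12]
15. not p, w2   [or-rule on 11 (branches; this branch)]
Accessibility: w0Rw0, w0Rw1, w0Rw2, w1Rw0, w1Rw1, w1Rw2, w2Rw0, w2Rw1, w2Rw2
Branch closes: p and not p both at w2.
All branches of the negation close; one closing branch shown above.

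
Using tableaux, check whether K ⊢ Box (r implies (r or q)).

Valid in K

Tableau for the negation not Box (r implies (r or q)):
1. not Box (r implies (r or q)), 0
2. not (r implies (r or q)), 1
3. r, 1
4. not (r or q), 1
5. not r, 1
6. not q, 1
Accessibility: 0R1
Branch closes: r and not r both at 1.
Every branch of the negation's tableau closes; the branch above is one of them.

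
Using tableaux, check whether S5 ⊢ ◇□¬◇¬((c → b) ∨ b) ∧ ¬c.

Not valid

Tableau for the negation ¬(◇□¬◇¬((c → b) ∨ b) ∧ ¬c):
1. ¬(◇□¬◇¬((c → b) ∨ b) ∧ ¬c), 0
2. c, 0
Accessibility: 0R0
The negation has an open branch (countermodel exists).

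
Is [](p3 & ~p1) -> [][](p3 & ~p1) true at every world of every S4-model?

Valid

Tableau for the negation ~([](p3 & ~p1) -> [][](p3 & ~p1)):
1. ~([](p3 & ~p1) -> [][](p3 & ~p1)), u
2. [](p3 & ~p1), u
3. ~[][](p3 & ~p1), u
4. p3 & ~p1, u
5. p3, u
6. ~p1, u
7. ~[](p3 & ~p1), v
8. p3 & ~p1, v
9. p3, v
10. ~p1, v
11. ~(p3 & ~p1), w
12. p3 & ~p1, w
13. p3, w
14. ~p1, w
15. p1, w
Accessibility: uRu, uRv, uRw, vRv, vRw, wRw
Branch closes: p1 and ~p1 both at w.
All branches of the negation close; one closing branch shown above.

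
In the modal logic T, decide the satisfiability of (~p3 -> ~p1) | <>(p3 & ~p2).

1. (~p3 -> ~p1) | <>(p3 & ~p2), u
2. <>(p3 & ~p2), u
3. p3 & ~p2, v
4. p3, v
5. ~p2, v
Accessibility: uRu, uRv, vRv

Yes, satisfiable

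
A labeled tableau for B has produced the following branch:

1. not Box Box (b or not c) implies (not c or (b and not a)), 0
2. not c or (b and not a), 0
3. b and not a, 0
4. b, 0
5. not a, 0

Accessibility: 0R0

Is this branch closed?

There is no literal clash: for every atom and world, at most one sign appears.

Open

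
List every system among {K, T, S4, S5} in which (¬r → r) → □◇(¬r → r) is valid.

S5-tableau for the negation ¬((¬r → r) → □◇(¬r → r)):
1. ¬((¬r → r) → □◇(¬r → r)), w0
2. ¬r → r, w0   [¬→-rule on 1]
3. ¬□◇(¬r → r), w0   [¬→-rule on 1]
4. r, w0   [→-rule on 2 (branches; this branch)]
5. ¬◇(¬r → r), w1   [¬□-rule on 3: fresh world w1, w0Rw1]
6. ¬(¬r → r), w0   [¬◇-rule on 5 via w1Rw0]
7. ¬r, w0   [¬→-rule on 6]
Accessibility: w0Rw0, w0Rw1, w1Rw0, w1Rw1
Branch closes: r and ¬r both at w0.
Every branch closes (one shown): valid in S5.
S4-tableau for the negation ¬((¬r → r) → □◇(¬r → r)):
1. ¬((¬r → r) → □◇(¬r → r)), w0
2. ¬r → r, w0   [¬→-rule on 1]
3. ¬□◇(¬r → r), w0   [¬→-rule on 1]
4. r, w0   [→-rule on 2 (branches; this branch)]
5. ¬◇(¬r → r), w1   [¬□-rule on 3: fresh world w1, w0Rw1]
6. ¬(¬r → r), w1   [¬◇-rule on 5 via w1Rw1]
7. ¬r, w1   [¬→-rule on 6]
Accessibility: w0Rw0, w0Rw1, w1Rw1
Complete open branch: countermodel on an S4-frame, so not valid in S4, nor in K, T (the same frame is also a K-frame and a T-frame).

S5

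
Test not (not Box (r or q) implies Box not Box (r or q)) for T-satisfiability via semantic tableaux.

1. not (not Box (r or q) implies Box not Box (r or q)), w0
2. not Box (r or q), w0
3. not Box not Box (r or q), w0
4. not (r or q), w1
5. not r, w1
6. not q, w1
7. Box (r or q), w2
8. r or q, w2
9. q, w2
Accessibility: w0Rw0, w0Rw1, w0Rw2, w1Rw1, w2Rw2

Satisfiable (open branch found)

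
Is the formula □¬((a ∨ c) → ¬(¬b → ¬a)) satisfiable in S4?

1. □¬((a ∨ c) → ¬(¬b → ¬a)), u
2. ¬((a ∨ c) → ¬(¬b → ¬a)), u
3. a ∨ c, u
4. ¬b → ¬a, u
5. c, u
6. ¬a, u
Accessibility: uRu

Satisfiable (open branch found)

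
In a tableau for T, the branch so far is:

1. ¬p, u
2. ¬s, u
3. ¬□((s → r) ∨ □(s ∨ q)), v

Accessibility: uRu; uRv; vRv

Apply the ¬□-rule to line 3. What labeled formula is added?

a fresh world w with vRw, and ¬((s → r) ∨ □(s ∨ q)) at w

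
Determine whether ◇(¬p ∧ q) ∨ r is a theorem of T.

No, not valid

Tableau for the negation ¬(◇(¬p ∧ q) ∨ r):
1. ¬(◇(¬p ∧ q) ∨ r), u
2. ¬◇(¬p ∧ q), u
3. ¬r, u
4. ¬(¬p ∧ q), u
5. ¬q, u
Accessibility: uRu
The negation has an open branch (countermodel exists).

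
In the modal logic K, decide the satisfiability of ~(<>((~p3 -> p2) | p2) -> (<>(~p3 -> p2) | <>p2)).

1. ~(<>((~p3 -> p2) | p2) -> (<>(~p3 -> p2) | <>p2)), u
2. <>((~p3 -> p2) | p2), u
3. ~(<>(~p3 -> p2) | <>p2), u
4. ~<>(~p3 -> p2), u
5. ~<>p2, u
6. (~p3 -> p2) | p2, v
7. ~(~p3 -> p2), v
8. ~p3, v
9. ~p2, v
10. ~p3 -> p2, v
11. p2, v
Accessibility: uRv
Branch closes: p2 and ~p2 both at v.
All branches of the tableau close; one closing branch shown above.

Unsatisfiable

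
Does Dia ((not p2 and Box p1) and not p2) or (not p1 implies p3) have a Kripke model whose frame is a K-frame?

Satisfiable (open branch found)

1. Dia ((not p2 and Box p1) and not p2) or (not p1 implies p3), 0
2. not p1 implies p3, 0
3. p3, 0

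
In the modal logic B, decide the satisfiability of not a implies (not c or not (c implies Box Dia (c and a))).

1. not a implies (not c or not (c implies Box Dia (c and a))), 0
2. not c or not (c implies Box Dia (c and a)), 0
3. not (c implies Box Dia (c and a)), 0
4. c, 0
5. not Box Dia (c and a), 0
6. not Dia (c and a), 1
7. not (c and a), 0
8. not (c and a), 1
9. not a, 0
10. not a, 1
Accessibility: 0R0, 0R1, 1R0, 1R1

Yes, satisfiable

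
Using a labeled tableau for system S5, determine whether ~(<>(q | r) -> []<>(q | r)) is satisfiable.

1. ~(<>(q | r) -> []<>(q | r)), u
2. <>(q | r), u
3. ~[]<>(q | r), u
4. q | r, v
5. r, v
6. ~<>(q | r), w
7. ~(q | r), u
8. ~q, u
9. ~r, u
10. ~(q | r), v
11. ~q, v
12. ~r, v
Accessibility: uRu, uRv, uRw, vRu, vRv, vRw, wRu, wRv, wRw
Branch closes: r and ~r both at v.
(One branch shown.) All branches close.

Unsatisfiable (every branch closes)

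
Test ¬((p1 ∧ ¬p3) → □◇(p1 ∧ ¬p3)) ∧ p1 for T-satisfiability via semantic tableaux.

Yes, satisfiable

1. ¬((p1 ∧ ¬p3) → □◇(p1 ∧ ¬p3)) ∧ p1, u
2. ¬((p1 ∧ ¬p3) → □◇(p1 ∧ ¬p3)), u
3. p1, u
4. p1 ∧ ¬p3, u
5. ¬□◇(p1 ∧ ¬p3), u
6. ¬p3, u
7. ¬◇(p1 ∧ ¬p3), v
8. ¬(p1 ∧ ¬p3), v
9. p3, v
Accessibility: uRu, uRv, vRv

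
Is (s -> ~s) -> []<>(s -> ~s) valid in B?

Tableau for the negation ~((s -> ~s) -> []<>(s -> ~s)):
1. ~((s -> ~s) -> []<>(s -> ~s)), 0
2. s -> ~s, 0
3. ~[]<>(s -> ~s), 0
4. ~s, 0
5. ~<>(s -> ~s), 1
6. ~(s -> ~s), 0
7. s, 0
Accessibility: 0R0, 0R1, 1R0, 1R1
Branch closes: s and ~s both at 0.
All branches of the negation close; one closing branch shown above.

Valid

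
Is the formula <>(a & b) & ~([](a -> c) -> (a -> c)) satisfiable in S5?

1. <>(a & b) & ~([](a -> c) -> (a -> c)), 0
2. <>(a & b), 0
3. ~([](a -> c) -> (a -> c)), 0
4. [](a -> c), 0
5. ~(a -> c), 0
6. a, 0
7. ~c, 0
8. a -> c, 0
9. c, 0
Accessibility: 0R0
Branch closes: c and ~c both at 0.
(One branch shown.) All branches close.

Unsatisfiable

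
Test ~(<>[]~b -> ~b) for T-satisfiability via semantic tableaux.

1. ~(<>[]~b -> ~b), 0
2. <>[]~b, 0
3. b, 0
4. []~b, 1
5. ~b, 1
Accessibility: 0R0, 0R1, 1R1

Satisfiable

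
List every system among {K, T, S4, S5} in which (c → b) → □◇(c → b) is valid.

S5-tableau for the negation ¬((c → b) → □◇(c → b)):
1. ¬((c → b) → □◇(c → b)), 0
2. c → b, 0
3. ¬□◇(c → b), 0
4. b, 0
5. ¬◇(c → b), 1
6. ¬(c → b), 0
7. c, 0
8. ¬b, 0
Accessibility: 0R0, 0R1, 1R0, 1R1
Branch closes: b and ¬b both at 0.
Every branch closes (one shown): valid in S5.
S4-tableau for the negation ¬((c → b) → □◇(c → b)):
1. ¬((c → b) → □◇(c → b)), 0
2. c → b, 0
3. ¬□◇(c → b), 0
4. b, 0
5. ¬◇(c → b), 1
6. ¬(c → b), 1
7. c, 1
8. ¬b, 1
Accessibility: 0R0, 0R1, 1R1
Complete open branch: countermodel on an S4-frame, so not valid in S4, nor in K, T (the same frame is also a K-frame and a T-frame).

S5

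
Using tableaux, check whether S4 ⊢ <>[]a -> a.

Invalid (countermodel exists)

Tableau for the negation ~(<>[]a -> a):
1. ~(<>[]a -> a), w0
2. <>[]a, w0
3. ~a, w0
4. []a, w1
5. a, w1
Accessibility: w0Rw0, w0Rw1, w1Rw1
The negation has an open branch (countermodel exists).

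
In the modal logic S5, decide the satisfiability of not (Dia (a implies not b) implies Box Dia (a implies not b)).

1. not (Dia (a implies not b) implies Box Dia (a implies not b)), w0
2. Dia (a implies not b), w0
3. not Box Dia (a implies not b), w0
4. a implies not b, w1
5. not b, w1
6. not Dia (a implies not b), w2
7. not (a implies not b), w0
8. a, w0
9. b, w0
10. not (a implies not b), w1
11. a, w1
12. b, w1
Accessibility: w0Rw0, w0Rw1, w0Rw2, w1Rw0, w1Rw1, w1Rw2, w2Rw0, w2Rw1, w2Rw2
Branch closes: b and not b both at w1.
(One branch shown.) All branches close.

Unsatisfiable (every branch closes)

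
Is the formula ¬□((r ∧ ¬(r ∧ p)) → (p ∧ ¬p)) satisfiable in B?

Satisfiable

1. ¬□((r ∧ ¬(r ∧ p)) → (p ∧ ¬p)), u
2. ¬((r ∧ ¬(r ∧ p)) → (p ∧ ¬p)), v
3. r ∧ ¬(r ∧ p), v
4. ¬(p ∧ ¬p), v
5. r, v
6. ¬(r ∧ p), v
7. ¬p, v
Accessibility: uRu, uRv, vRu, vRv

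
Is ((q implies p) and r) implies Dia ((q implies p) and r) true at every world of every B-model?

Valid

Tableau for the negation not (((q implies p) and r) implies Dia ((q implies p) and r)):
1. not (((q implies p) and r) implies Dia ((q implies p) and r)), w0
2. (q implies p) and r, w0
3. not Dia ((q implies p) and r), w0
4. q implies p, w0
5. r, w0
6. not ((q implies p) and r), w0
7. p, w0
8. not (q implies p), w0
9. q, w0
10. not p, w0
Accessibility: w0Rw0
Branch closes: p and not p both at w0.
All branches of the negation close; one closing branch shown above.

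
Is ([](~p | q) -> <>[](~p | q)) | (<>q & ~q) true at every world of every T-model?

Tableau for the negation ~(([](~p | q) -> <>[](~p | q)) | (<>q & ~q)):
1. ~(([](~p | q) -> <>[](~p | q)) | (<>q & ~q)), u
2. ~([](~p | q) -> <>[](~p | q)), u
3. ~(<>q & ~q), u
4. [](~p | q), u
5. ~<>[](~p | q), u
6. ~p | q, u
7. ~[](~p | q), u
8. ~<>q, u
9. ~q, u
10. ~p, u
11. ~(~p | q), v
12. p, v
13. ~q, v
14. ~p | q, v
15. ~[](~p | q), v
16. q, v
Accessibility: uRu, uRv, vRv
Branch closes: q and ~q both at v.
All branches of the negation close; one closing branch shown above.

Valid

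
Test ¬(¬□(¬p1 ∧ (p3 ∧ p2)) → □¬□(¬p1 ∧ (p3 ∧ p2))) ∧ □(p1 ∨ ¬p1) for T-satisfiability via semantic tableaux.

Yes, satisfiable

1. ¬(¬□(¬p1 ∧ (p3 ∧ p2)) → □¬□(¬p1 ∧ (p3 ∧ p2))) ∧ □(p1 ∨ ¬p1), 0
2. ¬(¬□(¬p1 ∧ (p3 ∧ p2)) → □¬□(¬p1 ∧ (p3 ∧ p2))), 0
3. □(p1 ∨ ¬p1), 0
4. ¬□(¬p1 ∧ (p3 ∧ p2)), 0
5. ¬□¬□(¬p1 ∧ (p3 ∧ p2)), 0
6. p1 ∨ ¬p1, 0
7. ¬p1, 0
8. ¬(¬p1 ∧ (p3 ∧ p2)), 1
9. p1 ∨ ¬p1, 1
10. ¬(p3 ∧ p2), 1
11. ¬p1, 1
12. ¬p2, 1
13. □(¬p1 ∧ (p3 ∧ p2)), 2
14. p1 ∨ ¬p1, 2
15. ¬p1 ∧ (p3 ∧ p2), 2
16. ¬p1, 2
17. p3 ∧ p2, 2
18. p3, 2
19. p2, 2
Accessibility: 0R0, 0R1, 0R2, 1R1, 2R2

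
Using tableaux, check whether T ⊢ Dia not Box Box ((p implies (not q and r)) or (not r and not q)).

Tableau for the negation not Dia not Box Box ((p implies (not q and r)) or (not r and not q)):
1. not Dia not Box Box ((p implies (not q and r)) or (not r and not q)), w0
2. Box Box ((p implies (not q and r)) or (not r and not q)), w0   [neg-Dia-rule on 1 via w0Rw0]
3. Box ((p implies (not q and r)) or (not r and not q)), w0   [Box-rule on 2 via w0Rw0]
4. (p implies (not q and r)) or (not r and not q), w0   [Box-rule on 3 via w0Rw0]
5. not r and not q, w0   [or-rule on 4 (branches; this branch)]
6. not r, w0   [and-rule on 5]
7. not q, w0   [and-rule on 5]
Accessibility: w0Rw0
The negation has an open branch (countermodel exists).

Invalid (countermodel exists)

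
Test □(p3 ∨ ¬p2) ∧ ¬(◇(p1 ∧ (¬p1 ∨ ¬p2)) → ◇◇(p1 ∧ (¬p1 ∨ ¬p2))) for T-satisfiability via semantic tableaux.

No, unsatisfiable

1. □(p3 ∨ ¬p2) ∧ ¬(◇(p1 ∧ (¬p1 ∨ ¬p2)) → ◇◇(p1 ∧ (¬p1 ∨ ¬p2))), u
2. □(p3 ∨ ¬p2), u   [∧-rule on 1]
3. ¬(◇(p1 ∧ (¬p1 ∨ ¬p2)) → ◇◇(p1 ∧ (¬p1 ∨ ¬p2))), u   [∧-rule on 1]
4. ◇(p1 ∧ (¬p1 ∨ ¬p2)), u   [¬→-rule on 3]
5. ¬◇◇(p1 ∧ (¬p1 ∨ ¬p2)), u   [¬→-rule on 3]
6. p3 ∨ ¬p2, u   [□-rule on 2 via uRu]
7. ¬◇(p1 ∧ (¬p1 ∨ ¬p2)), u   [¬◇-rule on 5 via uRu]
8. ¬(p1 ∧ (¬p1 ∨ ¬p2)), u   [¬◇-rule on 7 via uRu]
9. p3, u   [∨-rule on 6 (branches; this branch)]
10. ¬(¬p1 ∨ ¬p2), u   [¬∧-rule on 8 (branches; this branch)]
11. p1, u   [¬∨-rule on 10]
12. p2, u   [¬∨-rule on 10]
13. p1 ∧ (¬p1 ∨ ¬p2), v   [◇-rule on 4: fresh world v, uRv]
14. p1, v   [∧-rule on 13]
15. ¬p1 ∨ ¬p2, v   [∧-rule on 13]
16. p3 ∨ ¬p2, v   [□-rule on 2 via uRv]
17. ¬◇(p1 ∧ (¬p1 ∨ ¬p2)), v   [¬◇-rule on 5 via uRv]
18. ¬(p1 ∧ (¬p1 ∨ ¬p2)), v   [¬◇-rule on 7 via uRv]
19. ¬p2, v   [∨-rule on 15 (branches; this branch)]
20. ¬(¬p1 ∨ ¬p2), v   [¬∧-rule on 18 (branches; this branch)]
21. p2, v   [¬∨-rule on 20]
Accessibility: uRu, uRv, vRv
Branch closes: p2 and ¬p2 both at v.
All branches of the tableau close; one closing branch shown above.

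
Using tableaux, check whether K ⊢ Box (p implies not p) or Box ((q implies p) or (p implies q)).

Yes, valid

Tableau for the negation not (Box (p implies not p) or Box ((q implies p) or (p implies q))):
1. not (Box (p implies not p) or Box ((q implies p) or (p implies q))), u
2. not Box (p implies not p), u   [neg-or-rule on 1]
3. not Box ((q implies p) or (p implies q)), u   [neg-or-rule on 1]
4. not (p implies not p), v   [neg-Box-rule on 2: fresh world v, uRv]
5. p, v   [neg-implies-rule on 4]
6. not ((q implies p) or (p implies q)), w   [neg-Box-rule on 3: fresh world w, uRw]
7. not (q implies p), w   [neg-or-rule on 6]
8. not (p implies q), w   [neg-or-rule on 6]
9. q, w   [neg-implies-rule on 7]
10. not p, w   [neg-implies-rule on 7]
11. p, w   [neg-implies-rule on 8]
12. not q, w   [neg-implies-rule on 8]
Accessibility: uRv, uRw
Branch closes: p and not p both at w.
All branches of the negation close; one closing branch shown above.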